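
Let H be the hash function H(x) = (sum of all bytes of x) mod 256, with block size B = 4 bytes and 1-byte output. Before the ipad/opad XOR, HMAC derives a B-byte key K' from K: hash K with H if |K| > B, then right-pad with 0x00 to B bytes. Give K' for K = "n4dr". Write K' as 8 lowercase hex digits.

6e346472

Key "n4dr" = 6e 34 64 72 is exactly B = 4 bytes: K' = 6e 34 64 72.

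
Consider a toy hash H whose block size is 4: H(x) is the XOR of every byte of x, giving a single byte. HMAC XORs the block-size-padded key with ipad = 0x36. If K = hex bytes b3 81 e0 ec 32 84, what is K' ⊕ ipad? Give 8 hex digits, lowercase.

be363636

Key hex bytes b3 81 e0 ec 32 84 is 6 bytes > B = 4, so hash it first: H(key) = 88, then zero-pad to 4 bytes: K' = 88 00 00 00.
XOR each byte with 0x36: 88⊕36=be, 00⊕36=36, 00⊕36=36, 00⊕36=36.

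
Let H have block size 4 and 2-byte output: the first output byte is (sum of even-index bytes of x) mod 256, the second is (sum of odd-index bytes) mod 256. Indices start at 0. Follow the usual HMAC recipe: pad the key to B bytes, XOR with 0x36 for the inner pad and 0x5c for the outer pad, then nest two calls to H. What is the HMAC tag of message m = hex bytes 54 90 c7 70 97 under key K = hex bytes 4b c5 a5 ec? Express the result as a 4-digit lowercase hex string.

d216

Key hex bytes 4b c5 a5 ec is exactly B = 4 bytes: K' = 4b c5 a5 ec.
K' ⊕ ipad = 7d f3 93 da.  K' ⊕ opad = 17 99 f9 b0.
Inner input = (K'⊕ipad) ∥ m = 7d f3 93 da ∥ 54 90 c7 70 97.
Inner hash: even-index sum = 706 mod 256 = 194; odd-index sum = 717 mod 256 = 205 → c2 cd.
Outer input = (K'⊕opad) ∥ inner = 17 99 f9 b0 ∥ c2 cd.
Outer hash (tag): even-index sum = 466 mod 256 = 210; odd-index sum = 534 mod 256 = 22 → d2 16.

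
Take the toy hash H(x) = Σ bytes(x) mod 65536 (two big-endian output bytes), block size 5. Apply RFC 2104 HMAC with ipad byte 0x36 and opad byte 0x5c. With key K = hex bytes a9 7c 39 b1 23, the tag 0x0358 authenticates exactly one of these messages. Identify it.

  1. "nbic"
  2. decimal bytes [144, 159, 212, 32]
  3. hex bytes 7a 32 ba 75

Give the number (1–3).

3

Key hex bytes a9 7c 39 b1 23 is exactly B = 5 bytes: K' = a9 7c 39 b1 23.
K' ⊕ ipad = 9f 4a 0f 87 15; K' ⊕ opad = f5 20 65 ed 7f.
m1: inner = H(9f 4a 0f 87 15 6e 62 69 63) = 03 30; tag = H(f5 20 65 ed 7f 03 30) = 0319
m2: inner = H(9f 4a 0f 87 15 90 9f d4 20) = 03 b7; tag = H(f5 20 65 ed 7f 03 b7) = 03a0
m3: inner = H(9f 4a 0f 87 15 7a 32 ba 75) = 03 6f; tag = H(f5 20 65 ed 7f 03 6f) = 0358 ← matches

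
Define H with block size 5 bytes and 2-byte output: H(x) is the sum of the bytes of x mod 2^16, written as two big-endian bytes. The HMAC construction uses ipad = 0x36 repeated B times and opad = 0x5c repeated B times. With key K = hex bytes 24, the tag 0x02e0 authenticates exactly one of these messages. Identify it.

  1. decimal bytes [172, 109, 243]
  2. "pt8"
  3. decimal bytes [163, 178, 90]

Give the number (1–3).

1

Key hex bytes 24 is 1 byte ≤ B = 5; zero-pad to 5 bytes: K' = 24 00 00 00 00.
K' ⊕ ipad = 12 36 36 36 36; K' ⊕ opad = 78 5c 5c 5c 5c.
m1: inner = H(12 36 36 36 36 ac 6d f3) = 02 f6; tag = H(78 5c 5c 5c 5c 02 f6) = 02e0 ← matches
m2: inner = H(12 36 36 36 36 70 74 38) = 02 06; tag = H(78 5c 5c 5c 5c 02 06) = 01f0
m3: inner = H(12 36 36 36 36 a3 b2 5a) = 02 99; tag = H(78 5c 5c 5c 5c 02 99) = 0283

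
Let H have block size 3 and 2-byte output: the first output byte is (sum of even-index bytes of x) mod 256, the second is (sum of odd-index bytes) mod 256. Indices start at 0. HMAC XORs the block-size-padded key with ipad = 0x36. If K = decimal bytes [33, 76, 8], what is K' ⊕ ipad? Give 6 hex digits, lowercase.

Key decimal bytes [33, 76, 8] = 21 4c 08 is exactly B = 3 bytes: K' = 21 4c 08.
XOR each byte with 0x36: 21⊕36=17, 4c⊕36=7a, 08⊕36=3e.

177a3e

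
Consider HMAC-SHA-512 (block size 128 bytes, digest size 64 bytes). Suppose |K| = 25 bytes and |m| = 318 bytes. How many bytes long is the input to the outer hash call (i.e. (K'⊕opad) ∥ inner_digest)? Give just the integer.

192

Key is 25 ≤ 128 bytes, zero-padded: |K'| = 128.
Outer input = (K'⊕opad) ∥ H(inner) → 128 + 64 = 192 bytes.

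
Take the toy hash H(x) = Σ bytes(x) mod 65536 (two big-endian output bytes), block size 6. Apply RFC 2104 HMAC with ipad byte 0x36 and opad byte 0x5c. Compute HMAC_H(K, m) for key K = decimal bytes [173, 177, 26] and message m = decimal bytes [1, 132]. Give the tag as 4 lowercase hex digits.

03af

Key decimal bytes [173, 177, 26] = ad b1 1a is 3 bytes ≤ B = 6; zero-pad to 6 bytes: K' = ad b1 1a 00 00 00.
K' ⊕ ipad = 9b 87 2c 36 36 36.  K' ⊕ opad = f1 ed 46 5c 5c 5c.
Inner input = (K'⊕ipad) ∥ m = 9b 87 2c 36 36 36 ∥ 01 84.
Inner hash: sum = 155+135+44+54+54+54+1+132 = 629 → 02 75.
Outer input = (K'⊕opad) ∥ inner = f1 ed 46 5c 5c 5c ∥ 02 75.
Outer hash (tag): sum = 241+237+70+92+92+92+2+117 = 943 → 03 af.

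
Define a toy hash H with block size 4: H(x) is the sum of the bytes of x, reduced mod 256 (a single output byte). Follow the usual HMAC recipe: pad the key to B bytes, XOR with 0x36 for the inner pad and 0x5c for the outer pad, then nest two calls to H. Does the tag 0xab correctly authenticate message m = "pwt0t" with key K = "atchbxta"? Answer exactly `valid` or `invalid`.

invalid

Key "atchbxta" = 61 74 63 68 62 78 74 61 is 8 bytes > B = 4, so hash it first: H(key) = 4f, then zero-pad to 4 bytes: K' = 4f 00 00 00.
K' ⊕ ipad = 79 36 36 36; K' ⊕ opad = 13 5c 5c 5c.
Inner hash: sum = 121+54+54+54+112+119+116+48+116 = 794; mod 256 = 26 → 1a.
Outer hash (recomputed tag): sum = 19+92+92+92+26 = 321; mod 256 = 65 → 41.
Recomputed tag = 41; claimed = ab → mismatch.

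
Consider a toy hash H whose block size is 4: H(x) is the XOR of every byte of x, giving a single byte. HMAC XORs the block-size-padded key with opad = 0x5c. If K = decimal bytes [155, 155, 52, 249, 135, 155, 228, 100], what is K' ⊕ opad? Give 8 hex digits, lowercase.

Key decimal bytes [155, 155, 52, 249, 135, 155, 228, 100] = 9b 9b 34 f9 87 9b e4 64 is 8 bytes > B = 4, so hash it first: H(key) = 51, then zero-pad to 4 bytes: K' = 51 00 00 00.
XOR each byte with 0x5c: 51⊕5c=0d, 00⊕5c=5c, 00⊕5c=5c, 00⊕5c=5c.

0d5c5c5c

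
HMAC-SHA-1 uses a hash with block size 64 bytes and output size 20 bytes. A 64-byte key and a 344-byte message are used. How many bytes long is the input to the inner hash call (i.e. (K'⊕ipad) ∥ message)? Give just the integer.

Key is 64 ≤ 64 bytes, zero-padded: |K'| = 64.
Inner input = (K'⊕ipad) ∥ m → 64 + 344 = 408 bytes.

408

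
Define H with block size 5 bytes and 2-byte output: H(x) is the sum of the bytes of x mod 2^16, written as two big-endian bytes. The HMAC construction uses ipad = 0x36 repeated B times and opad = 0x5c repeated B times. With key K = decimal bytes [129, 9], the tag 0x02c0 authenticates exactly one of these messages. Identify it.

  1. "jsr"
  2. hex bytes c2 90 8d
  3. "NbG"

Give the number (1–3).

2

Key decimal bytes [129, 9] = 81 09 is 2 bytes ≤ B = 5; zero-pad to 5 bytes: K' = 81 09 00 00 00.
K' ⊕ ipad = b7 3f 36 36 36; K' ⊕ opad = dd 55 5c 5c 5c.
m1: inner = H(b7 3f 36 36 36 6a 73 72) = 02 e7; tag = H(dd 55 5c 5c 5c 02 e7) = 032f
m2: inner = H(b7 3f 36 36 36 c2 90 8d) = 03 77; tag = H(dd 55 5c 5c 5c 03 77) = 02c0 ← matches
m3: inner = H(b7 3f 36 36 36 4e 62 47) = 02 8f; tag = H(dd 55 5c 5c 5c 02 8f) = 02d7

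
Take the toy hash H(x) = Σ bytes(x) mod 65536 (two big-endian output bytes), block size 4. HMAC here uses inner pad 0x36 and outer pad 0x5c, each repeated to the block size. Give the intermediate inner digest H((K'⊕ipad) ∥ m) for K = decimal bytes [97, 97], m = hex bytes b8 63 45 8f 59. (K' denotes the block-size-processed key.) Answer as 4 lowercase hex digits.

0362

Key decimal bytes [97, 97] = 61 61 is 2 bytes ≤ B = 4; zero-pad to 4 bytes: K' = 61 61 00 00.
K' ⊕ ipad = 57 57 36 36.
Inner input = 57 57 36 36 ∥ b8 63 45 8f 59.
Inner hash: sum = 87+87+54+54+184+99+69+143+89 = 866 → 03 62.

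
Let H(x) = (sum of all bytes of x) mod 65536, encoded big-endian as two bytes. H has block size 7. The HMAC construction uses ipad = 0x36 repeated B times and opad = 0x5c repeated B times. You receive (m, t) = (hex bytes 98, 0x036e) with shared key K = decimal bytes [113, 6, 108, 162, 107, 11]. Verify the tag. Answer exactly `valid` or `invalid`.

Key decimal bytes [113, 6, 108, 162, 107, 11] = 71 06 6c a2 6b 0b is 6 bytes ≤ B = 7; zero-pad to 7 bytes: K' = 71 06 6c a2 6b 0b 00.
K' ⊕ ipad = 47 30 5a 94 5d 3d 36; K' ⊕ opad = 2d 5a 30 fe 37 57 5c.
Inner hash: sum = 71+48+90+148+93+61+54+152 = 717 → 02 cd.
Outer hash (recomputed tag): sum = 45+90+48+254+55+87+92+2+205 = 878 → 03 6e.
Recomputed tag = 036e; claimed = 036e → match.

valid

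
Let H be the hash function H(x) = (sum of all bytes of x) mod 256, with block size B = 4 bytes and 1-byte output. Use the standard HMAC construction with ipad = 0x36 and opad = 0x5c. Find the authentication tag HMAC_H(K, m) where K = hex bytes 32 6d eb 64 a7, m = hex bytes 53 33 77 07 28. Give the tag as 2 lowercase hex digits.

4e

Key hex bytes 32 6d eb 64 a7 is 5 bytes > B = 4, so hash it first: H(key) = 95, then zero-pad to 4 bytes: K' = 95 00 00 00.
K' ⊕ ipad = a3 36 36 36.  K' ⊕ opad = c9 5c 5c 5c.
Inner input = (K'⊕ipad) ∥ m = a3 36 36 36 ∥ 53 33 77 07 28.
Inner hash: sum = 163+54+54+54+83+51+119+7+40 = 625; mod 256 = 113 → 71.
Outer input = (K'⊕opad) ∥ inner = c9 5c 5c 5c ∥ 71.
Outer hash (tag): sum = 201+92+92+92+113 = 590; mod 256 = 78 → 4e.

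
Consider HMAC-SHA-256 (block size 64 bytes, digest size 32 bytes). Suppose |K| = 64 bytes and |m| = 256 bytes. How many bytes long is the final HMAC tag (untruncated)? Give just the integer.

32

The tag is one SHA-256 digest: 32 bytes.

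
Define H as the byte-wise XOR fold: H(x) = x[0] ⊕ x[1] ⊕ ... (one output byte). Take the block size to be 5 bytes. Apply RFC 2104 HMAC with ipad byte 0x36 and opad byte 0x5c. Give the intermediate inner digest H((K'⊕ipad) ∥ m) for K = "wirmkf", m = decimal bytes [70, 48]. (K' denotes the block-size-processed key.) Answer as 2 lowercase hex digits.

4c

Key "wirmkf" = 77 69 72 6d 6b 66 is 6 bytes > B = 5, so hash it first: H(key) = 0c, then zero-pad to 5 bytes: K' = 0c 00 00 00 00.
K' ⊕ ipad = 3a 36 36 36 36.
Inner input = 3a 36 36 36 36 ∥ 46 30.
Inner hash: XOR 3a⊕36⊕36⊕36⊕36⊕46⊕30 = 4c.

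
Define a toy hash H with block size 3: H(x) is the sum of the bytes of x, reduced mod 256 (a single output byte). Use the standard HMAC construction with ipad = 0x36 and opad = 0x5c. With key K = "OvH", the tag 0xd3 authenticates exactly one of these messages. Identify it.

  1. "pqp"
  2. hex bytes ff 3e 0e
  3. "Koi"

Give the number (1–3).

2

Key "OvH" = 4f 76 48 is exactly B = 3 bytes: K' = 4f 76 48.
K' ⊕ ipad = 79 40 7e; K' ⊕ opad = 13 2a 14.
m1: inner = H(79 40 7e 70 71 70) = 88; tag = H(13 2a 14 88) = d9
m2: inner = H(79 40 7e ff 3e 0e) = 82; tag = H(13 2a 14 82) = d3 ← matches
m3: inner = H(79 40 7e 4b 6f 69) = 5a; tag = H(13 2a 14 5a) = ab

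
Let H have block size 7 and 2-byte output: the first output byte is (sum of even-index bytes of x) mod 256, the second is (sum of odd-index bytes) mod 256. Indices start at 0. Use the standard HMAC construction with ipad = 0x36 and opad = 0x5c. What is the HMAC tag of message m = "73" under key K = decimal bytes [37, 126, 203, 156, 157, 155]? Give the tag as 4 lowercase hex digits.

03cd

Key decimal bytes [37, 126, 203, 156, 157, 155] = 25 7e cb 9c 9d 9b is 6 bytes ≤ B = 7; zero-pad to 7 bytes: K' = 25 7e cb 9c 9d 9b 00.
K' ⊕ ipad = 13 48 fd aa ab ad 36.  K' ⊕ opad = 79 22 97 c0 c1 c7 5c.
Inner input = (K'⊕ipad) ∥ m = 13 48 fd aa ab ad 36 ∥ 37 33.
Inner hash: even-index sum = 548 mod 256 = 36; odd-index sum = 470 mod 256 = 214 → 24 d6.
Outer input = (K'⊕opad) ∥ inner = 79 22 97 c0 c1 c7 5c ∥ 24 d6.
Outer hash (tag): even-index sum = 771 mod 256 = 3; odd-index sum = 461 mod 256 = 205 → 03 cd.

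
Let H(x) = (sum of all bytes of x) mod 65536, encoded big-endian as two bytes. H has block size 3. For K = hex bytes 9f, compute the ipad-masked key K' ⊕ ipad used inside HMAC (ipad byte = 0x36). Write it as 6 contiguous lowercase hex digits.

a93636

Key hex bytes 9f is 1 byte ≤ B = 3; zero-pad to 3 bytes: K' = 9f 00 00.
XOR each byte with 0x36: 9f⊕36=a9, 00⊕36=36, 00⊕36=36.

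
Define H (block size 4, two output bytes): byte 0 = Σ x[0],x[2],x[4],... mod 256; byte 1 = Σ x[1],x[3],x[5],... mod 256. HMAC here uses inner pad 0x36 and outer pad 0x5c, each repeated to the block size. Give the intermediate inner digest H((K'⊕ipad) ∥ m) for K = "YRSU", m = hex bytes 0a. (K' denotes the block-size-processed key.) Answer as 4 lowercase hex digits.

dec7

Key "YRSU" = 59 52 53 55 is exactly B = 4 bytes: K' = 59 52 53 55.
K' ⊕ ipad = 6f 64 65 63.
Inner input = 6f 64 65 63 ∥ 0a.
Inner hash: even-index sum = 222 mod 256 = 222; odd-index sum = 199 mod 256 = 199 → de c7.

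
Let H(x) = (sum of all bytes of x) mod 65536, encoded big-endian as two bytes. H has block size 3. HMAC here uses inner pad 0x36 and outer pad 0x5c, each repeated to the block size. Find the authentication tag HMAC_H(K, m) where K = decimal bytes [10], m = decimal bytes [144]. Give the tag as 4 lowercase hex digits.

0147

Key decimal bytes [10] = 0a is 1 byte ≤ B = 3; zero-pad to 3 bytes: K' = 0a 00 00.
K' ⊕ ipad = 3c 36 36.  K' ⊕ opad = 56 5c 5c.
Inner input = (K'⊕ipad) ∥ m = 3c 36 36 ∥ 90.
Inner hash: sum = 60+54+54+144 = 312 → 01 38.
Outer input = (K'⊕opad) ∥ inner = 56 5c 5c ∥ 01 38.
Outer hash (tag): sum = 86+92+92+1+56 = 327 → 01 47.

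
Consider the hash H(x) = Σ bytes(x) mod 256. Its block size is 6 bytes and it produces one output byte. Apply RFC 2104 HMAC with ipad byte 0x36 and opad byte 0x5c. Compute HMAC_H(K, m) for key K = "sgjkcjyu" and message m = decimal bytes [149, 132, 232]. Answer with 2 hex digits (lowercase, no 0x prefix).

6d

Key "sgjkcjyu" = 73 67 6a 6b 63 6a 79 75 is 8 bytes > B = 6, so hash it first: H(key) = 6a, then zero-pad to 6 bytes: K' = 6a 00 00 00 00 00.
K' ⊕ ipad = 5c 36 36 36 36 36.  K' ⊕ opad = 36 5c 5c 5c 5c 5c.
Inner input = (K'⊕ipad) ∥ m = 5c 36 36 36 36 36 ∥ 95 84 e8.
Inner hash: sum = 92+54+54+54+54+54+149+132+232 = 875; mod 256 = 107 → 6b.
Outer input = (K'⊕opad) ∥ inner = 36 5c 5c 5c 5c 5c ∥ 6b.
Outer hash (tag): sum = 54+92+92+92+92+92+107 = 621; mod 256 = 109 → 6d.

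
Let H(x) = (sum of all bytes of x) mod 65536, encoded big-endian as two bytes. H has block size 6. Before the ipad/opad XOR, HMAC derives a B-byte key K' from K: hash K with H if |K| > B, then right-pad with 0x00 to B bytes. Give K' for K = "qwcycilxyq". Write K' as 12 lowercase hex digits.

045e00000000

|K| = 10 > B = 6, so first hash the key.
H(K): sum = 113+119+99+121+99+105+108+120+121+113 = 1118 → 04 5e.
Zero-pad H(K) = 04 5e to 6 bytes: K' = 04 5e 00 00 00 00.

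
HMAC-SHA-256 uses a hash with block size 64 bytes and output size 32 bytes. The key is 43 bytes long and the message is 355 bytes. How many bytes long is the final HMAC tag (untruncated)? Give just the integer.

The tag is one SHA-256 digest: 32 bytes.

32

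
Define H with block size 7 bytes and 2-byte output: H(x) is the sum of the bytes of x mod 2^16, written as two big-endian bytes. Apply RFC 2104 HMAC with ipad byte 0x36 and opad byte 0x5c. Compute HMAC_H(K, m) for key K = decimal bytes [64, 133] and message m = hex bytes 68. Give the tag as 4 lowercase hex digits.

0362

Key decimal bytes [64, 133] = 40 85 is 2 bytes ≤ B = 7; zero-pad to 7 bytes: K' = 40 85 00 00 00 00 00.
K' ⊕ ipad = 76 b3 36 36 36 36 36.  K' ⊕ opad = 1c d9 5c 5c 5c 5c 5c.
Inner input = (K'⊕ipad) ∥ m = 76 b3 36 36 36 36 36 ∥ 68.
Inner hash: sum = 118+179+54+54+54+54+54+104 = 671 → 02 9f.
Outer input = (K'⊕opad) ∥ inner = 1c d9 5c 5c 5c 5c 5c ∥ 02 9f.
Outer hash (tag): sum = 28+217+92+92+92+92+92+2+159 = 866 → 03 62.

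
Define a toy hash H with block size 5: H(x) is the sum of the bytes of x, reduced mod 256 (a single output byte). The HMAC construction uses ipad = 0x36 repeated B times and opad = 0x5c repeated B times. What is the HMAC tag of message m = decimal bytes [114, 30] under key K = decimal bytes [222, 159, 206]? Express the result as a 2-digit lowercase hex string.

14

Key decimal bytes [222, 159, 206] = de 9f ce is 3 bytes ≤ B = 5; zero-pad to 5 bytes: K' = de 9f ce 00 00.
K' ⊕ ipad = e8 a9 f8 36 36.  K' ⊕ opad = 82 c3 92 5c 5c.
Inner input = (K'⊕ipad) ∥ m = e8 a9 f8 36 36 ∥ 72 1e.
Inner hash: sum = 232+169+248+54+54+114+30 = 901; mod 256 = 133 → 85.
Outer input = (K'⊕opad) ∥ inner = 82 c3 92 5c 5c ∥ 85.
Outer hash (tag): sum = 130+195+146+92+92+133 = 788; mod 256 = 20 → 14.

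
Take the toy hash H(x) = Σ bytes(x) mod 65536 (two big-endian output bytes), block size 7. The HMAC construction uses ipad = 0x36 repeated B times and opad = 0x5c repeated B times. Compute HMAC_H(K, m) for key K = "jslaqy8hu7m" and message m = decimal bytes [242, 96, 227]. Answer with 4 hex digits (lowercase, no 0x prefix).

0328

Key "jslaqy8hu7m" = 6a 73 6c 61 71 79 38 68 75 37 6d is 11 bytes > B = 7, so hash it first: H(key) = 04 4d, then zero-pad to 7 bytes: K' = 04 4d 00 00 00 00 00.
K' ⊕ ipad = 32 7b 36 36 36 36 36.  K' ⊕ opad = 58 11 5c 5c 5c 5c 5c.
Inner input = (K'⊕ipad) ∥ m = 32 7b 36 36 36 36 36 ∥ f2 60 e3.
Inner hash: sum = 50+123+54+54+54+54+54+242+96+227 = 1008 → 03 f0.
Outer input = (K'⊕opad) ∥ inner = 58 11 5c 5c 5c 5c 5c ∥ 03 f0.
Outer hash (tag): sum = 88+17+92+92+92+92+92+3+240 = 808 → 03 28.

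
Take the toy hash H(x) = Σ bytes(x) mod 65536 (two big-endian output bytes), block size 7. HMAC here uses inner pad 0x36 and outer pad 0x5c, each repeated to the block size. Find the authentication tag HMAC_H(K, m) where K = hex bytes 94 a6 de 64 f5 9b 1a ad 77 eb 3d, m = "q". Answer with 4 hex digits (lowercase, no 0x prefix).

0348

Key hex bytes 94 a6 de 64 f5 9b 1a ad 77 eb 3d is 11 bytes > B = 7, so hash it first: H(key) = 06 72, then zero-pad to 7 bytes: K' = 06 72 00 00 00 00 00.
K' ⊕ ipad = 30 44 36 36 36 36 36.  K' ⊕ opad = 5a 2e 5c 5c 5c 5c 5c.
Inner input = (K'⊕ipad) ∥ m = 30 44 36 36 36 36 36 ∥ 71.
Inner hash: sum = 48+68+54+54+54+54+54+113 = 499 → 01 f3.
Outer input = (K'⊕opad) ∥ inner = 5a 2e 5c 5c 5c 5c 5c ∥ 01 f3.
Outer hash (tag): sum = 90+46+92+92+92+92+92+1+243 = 840 → 03 48.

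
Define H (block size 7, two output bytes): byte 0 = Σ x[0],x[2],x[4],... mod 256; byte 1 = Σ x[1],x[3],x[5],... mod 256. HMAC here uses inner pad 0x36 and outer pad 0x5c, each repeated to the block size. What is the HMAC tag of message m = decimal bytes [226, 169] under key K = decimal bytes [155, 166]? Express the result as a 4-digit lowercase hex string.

Key decimal bytes [155, 166] = 9b a6 is 2 bytes ≤ B = 7; zero-pad to 7 bytes: K' = 9b a6 00 00 00 00 00.
K' ⊕ ipad = ad 90 36 36 36 36 36.  K' ⊕ opad = c7 fa 5c 5c 5c 5c 5c.
Inner input = (K'⊕ipad) ∥ m = ad 90 36 36 36 36 36 ∥ e2 a9.
Inner hash: even-index sum = 504 mod 256 = 248; odd-index sum = 478 mod 256 = 222 → f8 de.
Outer input = (K'⊕opad) ∥ inner = c7 fa 5c 5c 5c 5c 5c ∥ f8 de.
Outer hash (tag): even-index sum = 697 mod 256 = 185; odd-index sum = 682 mod 256 = 170 → b9 aa.

b9aa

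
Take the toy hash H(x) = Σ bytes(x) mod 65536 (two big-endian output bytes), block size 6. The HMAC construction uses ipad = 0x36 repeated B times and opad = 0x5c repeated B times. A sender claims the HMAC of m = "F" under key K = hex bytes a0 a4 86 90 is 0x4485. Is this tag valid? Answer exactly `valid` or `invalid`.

Key hex bytes a0 a4 86 90 is 4 bytes ≤ B = 6; zero-pad to 6 bytes: K' = a0 a4 86 90 00 00.
K' ⊕ ipad = 96 92 b0 a6 36 36; K' ⊕ opad = fc f8 da cc 5c 5c.
Inner hash: sum = 150+146+176+166+54+54+70 = 816 → 03 30.
Outer hash (recomputed tag): sum = 252+248+218+204+92+92+3+48 = 1157 → 04 85.
Recomputed tag = 0485; claimed = 4485 → mismatch.

invalid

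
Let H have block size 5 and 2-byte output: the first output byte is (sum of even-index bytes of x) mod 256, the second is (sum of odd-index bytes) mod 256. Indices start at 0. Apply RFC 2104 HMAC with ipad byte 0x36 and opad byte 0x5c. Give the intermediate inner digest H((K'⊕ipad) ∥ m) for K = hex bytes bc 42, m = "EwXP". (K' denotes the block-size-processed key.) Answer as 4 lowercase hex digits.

bd47

Key hex bytes bc 42 is 2 bytes ≤ B = 5; zero-pad to 5 bytes: K' = bc 42 00 00 00.
K' ⊕ ipad = 8a 74 36 36 36.
Inner input = 8a 74 36 36 36 ∥ 45 77 58 50.
Inner hash: even-index sum = 445 mod 256 = 189; odd-index sum = 327 mod 256 = 71 → bd 47.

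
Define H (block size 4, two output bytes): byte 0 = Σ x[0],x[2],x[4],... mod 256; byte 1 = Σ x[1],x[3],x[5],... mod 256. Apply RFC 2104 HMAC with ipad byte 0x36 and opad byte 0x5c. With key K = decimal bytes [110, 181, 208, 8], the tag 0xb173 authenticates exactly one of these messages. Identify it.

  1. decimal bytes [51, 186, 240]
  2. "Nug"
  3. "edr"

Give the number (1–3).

2

Key decimal bytes [110, 181, 208, 8] = 6e b5 d0 08 is exactly B = 4 bytes: K' = 6e b5 d0 08.
K' ⊕ ipad = 58 83 e6 3e; K' ⊕ opad = 32 e9 8c 54.
m1: inner = H(58 83 e6 3e 33 ba f0) = 61 7b; tag = H(32 e9 8c 54 61 7b) = 1fb8
m2: inner = H(58 83 e6 3e 4e 75 67) = f3 36; tag = H(32 e9 8c 54 f3 36) = b173 ← matches
m3: inner = H(58 83 e6 3e 65 64 72) = 15 25; tag = H(32 e9 8c 54 15 25) = d362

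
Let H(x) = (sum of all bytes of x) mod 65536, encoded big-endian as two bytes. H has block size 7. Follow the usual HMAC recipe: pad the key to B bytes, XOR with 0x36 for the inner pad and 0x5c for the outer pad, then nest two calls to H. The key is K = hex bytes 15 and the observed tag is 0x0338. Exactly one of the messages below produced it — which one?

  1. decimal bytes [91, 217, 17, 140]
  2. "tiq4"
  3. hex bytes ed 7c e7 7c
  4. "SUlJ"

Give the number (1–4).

4

Key hex bytes 15 is 1 byte ≤ B = 7; zero-pad to 7 bytes: K' = 15 00 00 00 00 00 00.
K' ⊕ ipad = 23 36 36 36 36 36 36; K' ⊕ opad = 49 5c 5c 5c 5c 5c 5c.
m1: inner = H(23 36 36 36 36 36 36 5b d9 11 8c) = 03 38; tag = H(49 5c 5c 5c 5c 5c 5c 03 38) = 02ac
m2: inner = H(23 36 36 36 36 36 36 74 69 71 34) = 02 e9; tag = H(49 5c 5c 5c 5c 5c 5c 02 e9) = 035c
m3: inner = H(23 36 36 36 36 36 36 ed 7c e7 7c) = 04 33; tag = H(49 5c 5c 5c 5c 5c 5c 04 33) = 02a8
m4: inner = H(23 36 36 36 36 36 36 53 55 6c 4a) = 02 c5; tag = H(49 5c 5c 5c 5c 5c 5c 02 c5) = 0338 ← matches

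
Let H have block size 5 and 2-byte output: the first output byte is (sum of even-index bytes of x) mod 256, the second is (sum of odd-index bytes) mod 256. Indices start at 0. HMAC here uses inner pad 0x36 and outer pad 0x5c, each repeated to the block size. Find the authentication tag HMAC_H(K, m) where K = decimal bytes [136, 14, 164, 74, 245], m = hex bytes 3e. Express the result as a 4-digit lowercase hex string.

677b

Key decimal bytes [136, 14, 164, 74, 245] = 88 0e a4 4a f5 is exactly B = 5 bytes: K' = 88 0e a4 4a f5.
K' ⊕ ipad = be 38 92 7c c3.  K' ⊕ opad = d4 52 f8 16 a9.
Inner input = (K'⊕ipad) ∥ m = be 38 92 7c c3 ∥ 3e.
Inner hash: even-index sum = 531 mod 256 = 19; odd-index sum = 242 mod 256 = 242 → 13 f2.
Outer input = (K'⊕opad) ∥ inner = d4 52 f8 16 a9 ∥ 13 f2.
Outer hash (tag): even-index sum = 871 mod 256 = 103; odd-index sum = 123 mod 256 = 123 → 67 7b.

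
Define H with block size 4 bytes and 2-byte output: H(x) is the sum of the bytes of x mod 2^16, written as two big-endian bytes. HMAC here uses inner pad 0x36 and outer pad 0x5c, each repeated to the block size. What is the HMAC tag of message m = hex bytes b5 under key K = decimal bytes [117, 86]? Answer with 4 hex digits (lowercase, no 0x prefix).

Key decimal bytes [117, 86] = 75 56 is 2 bytes ≤ B = 4; zero-pad to 4 bytes: K' = 75 56 00 00.
K' ⊕ ipad = 43 60 36 36.  K' ⊕ opad = 29 0a 5c 5c.
Inner input = (K'⊕ipad) ∥ m = 43 60 36 36 ∥ b5.
Inner hash: sum = 67+96+54+54+181 = 452 → 01 c4.
Outer input = (K'⊕opad) ∥ inner = 29 0a 5c 5c ∥ 01 c4.
Outer hash (tag): sum = 41+10+92+92+1+196 = 432 → 01 b0.

01b0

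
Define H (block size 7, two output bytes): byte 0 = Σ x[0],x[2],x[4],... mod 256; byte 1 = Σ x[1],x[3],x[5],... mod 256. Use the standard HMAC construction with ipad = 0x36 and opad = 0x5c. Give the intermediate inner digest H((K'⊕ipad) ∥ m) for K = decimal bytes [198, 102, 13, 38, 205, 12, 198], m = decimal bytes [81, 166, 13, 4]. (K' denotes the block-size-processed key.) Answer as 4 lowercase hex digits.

c0f8

Key decimal bytes [198, 102, 13, 38, 205, 12, 198] = c6 66 0d 26 cd 0c c6 is exactly B = 7 bytes: K' = c6 66 0d 26 cd 0c c6.
K' ⊕ ipad = f0 50 3b 10 fb 3a f0.
Inner input = f0 50 3b 10 fb 3a f0 ∥ 51 a6 0d 04.
Inner hash: even-index sum = 960 mod 256 = 192; odd-index sum = 248 mod 256 = 248 → c0 f8.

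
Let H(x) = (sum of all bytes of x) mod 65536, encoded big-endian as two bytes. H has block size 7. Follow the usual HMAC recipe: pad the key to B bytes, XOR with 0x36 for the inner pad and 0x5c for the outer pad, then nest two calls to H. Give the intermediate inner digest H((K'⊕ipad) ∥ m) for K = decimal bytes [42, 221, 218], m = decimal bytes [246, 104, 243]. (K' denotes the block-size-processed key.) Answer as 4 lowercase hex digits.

051c

Key decimal bytes [42, 221, 218] = 2a dd da is 3 bytes ≤ B = 7; zero-pad to 7 bytes: K' = 2a dd da 00 00 00 00.
K' ⊕ ipad = 1c eb ec 36 36 36 36.
Inner input = 1c eb ec 36 36 36 36 ∥ f6 68 f3.
Inner hash: sum = 28+235+236+54+54+54+54+246+104+243 = 1308 → 05 1c.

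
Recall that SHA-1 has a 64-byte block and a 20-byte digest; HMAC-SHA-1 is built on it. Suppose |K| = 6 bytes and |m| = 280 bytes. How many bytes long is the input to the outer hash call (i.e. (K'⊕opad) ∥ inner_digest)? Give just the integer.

Key is 6 ≤ 64 bytes, zero-padded: |K'| = 64.
Outer input = (K'⊕opad) ∥ H(inner) → 64 + 20 = 84 bytes.

84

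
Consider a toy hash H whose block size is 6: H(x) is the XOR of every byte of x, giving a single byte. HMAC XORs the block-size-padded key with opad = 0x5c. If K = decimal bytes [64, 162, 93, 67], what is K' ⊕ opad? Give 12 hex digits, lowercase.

Key decimal bytes [64, 162, 93, 67] = 40 a2 5d 43 is 4 bytes ≤ B = 6; zero-pad to 6 bytes: K' = 40 a2 5d 43 00 00.
XOR each byte with 0x5c: 40⊕5c=1c, a2⊕5c=fe, 5d⊕5c=01, 43⊕5c=1f, 00⊕5c=5c, 00⊕5c=5c.

1cfe011f5c5c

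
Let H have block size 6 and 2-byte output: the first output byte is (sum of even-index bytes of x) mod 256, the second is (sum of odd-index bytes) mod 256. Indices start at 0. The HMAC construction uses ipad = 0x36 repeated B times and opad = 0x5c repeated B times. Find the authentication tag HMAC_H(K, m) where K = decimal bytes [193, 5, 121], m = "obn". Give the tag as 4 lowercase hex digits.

Key decimal bytes [193, 5, 121] = c1 05 79 is 3 bytes ≤ B = 6; zero-pad to 6 bytes: K' = c1 05 79 00 00 00.
K' ⊕ ipad = f7 33 4f 36 36 36.  K' ⊕ opad = 9d 59 25 5c 5c 5c.
Inner input = (K'⊕ipad) ∥ m = f7 33 4f 36 36 36 ∥ 6f 62 6e.
Inner hash: even-index sum = 601 mod 256 = 89; odd-index sum = 257 mod 256 = 1 → 59 01.
Outer input = (K'⊕opad) ∥ inner = 9d 59 25 5c 5c 5c ∥ 59 01.
Outer hash (tag): even-index sum = 375 mod 256 = 119; odd-index sum = 274 mod 256 = 18 → 77 12.

7712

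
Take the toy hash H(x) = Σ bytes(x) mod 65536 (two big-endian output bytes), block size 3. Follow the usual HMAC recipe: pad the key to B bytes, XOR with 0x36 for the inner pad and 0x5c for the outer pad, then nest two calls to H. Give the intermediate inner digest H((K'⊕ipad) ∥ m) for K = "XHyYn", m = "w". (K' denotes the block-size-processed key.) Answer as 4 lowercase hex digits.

01ba

Key "XHyYn" = 58 48 79 59 6e is 5 bytes > B = 3, so hash it first: H(key) = 01 e0, then zero-pad to 3 bytes: K' = 01 e0 00.
K' ⊕ ipad = 37 d6 36.
Inner input = 37 d6 36 ∥ 77.
Inner hash: sum = 55+214+54+119 = 442 → 01 ba.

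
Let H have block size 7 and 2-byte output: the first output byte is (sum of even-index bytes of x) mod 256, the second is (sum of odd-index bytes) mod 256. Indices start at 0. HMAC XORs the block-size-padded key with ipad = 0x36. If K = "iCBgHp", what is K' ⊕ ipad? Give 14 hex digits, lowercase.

Key "iCBgHp" = 69 43 42 67 48 70 is 6 bytes ≤ B = 7; zero-pad to 7 bytes: K' = 69 43 42 67 48 70 00.
XOR each byte with 0x36: 69⊕36=5f, 43⊕36=75, 42⊕36=74, 67⊕36=51, 48⊕36=7e, 70⊕36=46, 00⊕36=36.

5f7574517e4636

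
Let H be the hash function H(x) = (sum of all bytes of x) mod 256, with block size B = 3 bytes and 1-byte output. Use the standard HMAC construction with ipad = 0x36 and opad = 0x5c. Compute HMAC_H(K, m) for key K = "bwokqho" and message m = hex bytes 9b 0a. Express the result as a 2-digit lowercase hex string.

Key "bwokqho" = 62 77 6f 6b 71 68 6f is 7 bytes > B = 3, so hash it first: H(key) = fb, then zero-pad to 3 bytes: K' = fb 00 00.
K' ⊕ ipad = cd 36 36.  K' ⊕ opad = a7 5c 5c.
Inner input = (K'⊕ipad) ∥ m = cd 36 36 ∥ 9b 0a.
Inner hash: sum = 205+54+54+155+10 = 478; mod 256 = 222 → de.
Outer input = (K'⊕opad) ∥ inner = a7 5c 5c ∥ de.
Outer hash (tag): sum = 167+92+92+222 = 573; mod 256 = 61 → 3d.

3d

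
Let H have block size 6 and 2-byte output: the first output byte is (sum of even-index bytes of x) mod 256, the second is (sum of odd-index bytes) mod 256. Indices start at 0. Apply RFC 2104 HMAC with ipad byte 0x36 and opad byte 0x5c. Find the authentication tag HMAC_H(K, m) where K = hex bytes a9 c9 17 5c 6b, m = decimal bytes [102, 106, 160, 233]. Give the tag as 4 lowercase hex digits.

9ae3

Key hex bytes a9 c9 17 5c 6b is 5 bytes ≤ B = 6; zero-pad to 6 bytes: K' = a9 c9 17 5c 6b 00.
K' ⊕ ipad = 9f ff 21 6a 5d 36.  K' ⊕ opad = f5 95 4b 00 37 5c.
Inner input = (K'⊕ipad) ∥ m = 9f ff 21 6a 5d 36 ∥ 66 6a a0 e9.
Inner hash: even-index sum = 547 mod 256 = 35; odd-index sum = 754 mod 256 = 242 → 23 f2.
Outer input = (K'⊕opad) ∥ inner = f5 95 4b 00 37 5c ∥ 23 f2.
Outer hash (tag): even-index sum = 410 mod 256 = 154; odd-index sum = 483 mod 256 = 227 → 9a e3.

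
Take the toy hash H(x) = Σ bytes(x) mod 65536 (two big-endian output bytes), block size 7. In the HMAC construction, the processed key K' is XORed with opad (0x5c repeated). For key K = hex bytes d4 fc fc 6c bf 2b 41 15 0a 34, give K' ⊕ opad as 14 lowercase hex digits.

58ea5c5c5c5c5c

Key hex bytes d4 fc fc 6c bf 2b 41 15 0a 34 is 10 bytes > B = 7, so hash it first: H(key) = 04 b6, then zero-pad to 7 bytes: K' = 04 b6 00 00 00 00 00.
XOR each byte with 0x5c: 04⊕5c=58, b6⊕5c=ea, 00⊕5c=5c, 00⊕5c=5c, 00⊕5c=5c, 00⊕5c=5c, 00⊕5c=5c.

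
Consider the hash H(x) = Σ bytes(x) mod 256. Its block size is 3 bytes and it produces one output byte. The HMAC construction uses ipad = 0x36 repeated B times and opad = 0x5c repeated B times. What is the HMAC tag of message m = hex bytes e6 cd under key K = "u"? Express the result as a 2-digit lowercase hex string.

43

Key "u" = 75 is 1 byte ≤ B = 3; zero-pad to 3 bytes: K' = 75 00 00.
K' ⊕ ipad = 43 36 36.  K' ⊕ opad = 29 5c 5c.
Inner input = (K'⊕ipad) ∥ m = 43 36 36 ∥ e6 cd.
Inner hash: sum = 67+54+54+230+205 = 610; mod 256 = 98 → 62.
Outer input = (K'⊕opad) ∥ inner = 29 5c 5c ∥ 62.
Outer hash (tag): sum = 41+92+92+98 = 323; mod 256 = 67 → 43.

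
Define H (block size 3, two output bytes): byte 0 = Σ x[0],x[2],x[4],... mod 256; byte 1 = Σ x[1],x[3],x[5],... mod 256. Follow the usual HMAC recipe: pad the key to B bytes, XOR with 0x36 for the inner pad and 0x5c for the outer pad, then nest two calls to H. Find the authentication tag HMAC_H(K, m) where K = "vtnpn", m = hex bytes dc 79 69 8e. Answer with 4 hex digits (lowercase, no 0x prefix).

Key "vtnpn" = 76 74 6e 70 6e is 5 bytes > B = 3, so hash it first: H(key) = 52 e4, then zero-pad to 3 bytes: K' = 52 e4 00.
K' ⊕ ipad = 64 d2 36.  K' ⊕ opad = 0e b8 5c.
Inner input = (K'⊕ipad) ∥ m = 64 d2 36 ∥ dc 79 69 8e.
Inner hash: even-index sum = 417 mod 256 = 161; odd-index sum = 535 mod 256 = 23 → a1 17.
Outer input = (K'⊕opad) ∥ inner = 0e b8 5c ∥ a1 17.
Outer hash (tag): even-index sum = 129 mod 256 = 129; odd-index sum = 345 mod 256 = 89 → 81 59.

8159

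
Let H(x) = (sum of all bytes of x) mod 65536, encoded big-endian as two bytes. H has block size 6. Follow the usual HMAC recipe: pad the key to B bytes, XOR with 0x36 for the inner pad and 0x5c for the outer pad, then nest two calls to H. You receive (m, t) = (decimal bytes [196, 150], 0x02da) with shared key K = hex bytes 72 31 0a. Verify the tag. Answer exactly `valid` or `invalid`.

invalid

Key hex bytes 72 31 0a is 3 bytes ≤ B = 6; zero-pad to 6 bytes: K' = 72 31 0a 00 00 00.
K' ⊕ ipad = 44 07 3c 36 36 36; K' ⊕ opad = 2e 6d 56 5c 5c 5c.
Inner hash: sum = 68+7+60+54+54+54+196+150 = 643 → 02 83.
Outer hash (recomputed tag): sum = 46+109+86+92+92+92+2+131 = 650 → 02 8a.
Recomputed tag = 028a; claimed = 02da → mismatch.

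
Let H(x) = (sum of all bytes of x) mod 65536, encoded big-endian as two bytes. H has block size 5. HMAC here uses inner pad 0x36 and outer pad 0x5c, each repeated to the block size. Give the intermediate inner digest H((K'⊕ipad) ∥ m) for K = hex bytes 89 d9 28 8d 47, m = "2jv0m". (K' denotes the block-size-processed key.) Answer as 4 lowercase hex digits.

04a7

Key hex bytes 89 d9 28 8d 47 is exactly B = 5 bytes: K' = 89 d9 28 8d 47.
K' ⊕ ipad = bf ef 1e bb 71.
Inner input = bf ef 1e bb 71 ∥ 32 6a 76 30 6d.
Inner hash: sum = 191+239+30+187+113+50+106+118+48+109 = 1191 → 04 a7.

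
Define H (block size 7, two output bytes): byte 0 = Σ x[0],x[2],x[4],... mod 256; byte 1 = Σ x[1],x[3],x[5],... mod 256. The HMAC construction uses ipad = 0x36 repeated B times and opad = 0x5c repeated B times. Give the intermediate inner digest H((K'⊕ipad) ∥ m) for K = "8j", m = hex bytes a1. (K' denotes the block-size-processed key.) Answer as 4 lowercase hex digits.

Key "8j" = 38 6a is 2 bytes ≤ B = 7; zero-pad to 7 bytes: K' = 38 6a 00 00 00 00 00.
K' ⊕ ipad = 0e 5c 36 36 36 36 36.
Inner input = 0e 5c 36 36 36 36 36 ∥ a1.
Inner hash: even-index sum = 176 mod 256 = 176; odd-index sum = 361 mod 256 = 105 → b0 69.

b069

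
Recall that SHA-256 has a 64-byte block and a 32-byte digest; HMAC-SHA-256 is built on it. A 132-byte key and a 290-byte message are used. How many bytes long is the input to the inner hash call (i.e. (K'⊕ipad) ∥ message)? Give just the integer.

354

Key is 132 > 64 bytes, so it is hashed to 32 bytes then zero-padded to 64: |K'| = 64.
Inner input = (K'⊕ipad) ∥ m → 64 + 290 = 354 bytes.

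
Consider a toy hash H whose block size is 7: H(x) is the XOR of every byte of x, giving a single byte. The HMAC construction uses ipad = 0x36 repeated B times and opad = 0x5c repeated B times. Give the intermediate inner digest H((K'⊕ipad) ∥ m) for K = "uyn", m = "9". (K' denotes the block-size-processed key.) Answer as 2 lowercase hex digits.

Key "uyn" = 75 79 6e is 3 bytes ≤ B = 7; zero-pad to 7 bytes: K' = 75 79 6e 00 00 00 00.
K' ⊕ ipad = 43 4f 58 36 36 36 36.
Inner input = 43 4f 58 36 36 36 36 ∥ 39.
Inner hash: XOR 43⊕4f⊕58⊕36⊕36⊕36⊕36⊕39 = 6d.

6d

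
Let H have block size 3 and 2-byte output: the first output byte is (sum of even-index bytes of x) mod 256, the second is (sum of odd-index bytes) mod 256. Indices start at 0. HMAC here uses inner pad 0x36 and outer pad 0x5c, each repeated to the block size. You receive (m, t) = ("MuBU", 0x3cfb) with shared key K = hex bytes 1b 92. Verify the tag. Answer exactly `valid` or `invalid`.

invalid

Key hex bytes 1b 92 is 2 bytes ≤ B = 3; zero-pad to 3 bytes: K' = 1b 92 00.
K' ⊕ ipad = 2d a4 36; K' ⊕ opad = 47 ce 5c.
Inner hash: even-index sum = 301 mod 256 = 45; odd-index sum = 307 mod 256 = 51 → 2d 33.
Outer hash (recomputed tag): even-index sum = 214 mod 256 = 214; odd-index sum = 251 mod 256 = 251 → d6 fb.
Recomputed tag = d6fb; claimed = 3cfb → mismatch.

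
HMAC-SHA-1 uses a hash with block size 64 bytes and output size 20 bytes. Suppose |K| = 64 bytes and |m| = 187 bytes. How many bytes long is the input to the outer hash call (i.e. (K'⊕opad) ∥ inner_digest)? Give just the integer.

Key is 64 ≤ 64 bytes, zero-padded: |K'| = 64.
Outer input = (K'⊕opad) ∥ H(inner) → 64 + 20 = 84 bytes.

84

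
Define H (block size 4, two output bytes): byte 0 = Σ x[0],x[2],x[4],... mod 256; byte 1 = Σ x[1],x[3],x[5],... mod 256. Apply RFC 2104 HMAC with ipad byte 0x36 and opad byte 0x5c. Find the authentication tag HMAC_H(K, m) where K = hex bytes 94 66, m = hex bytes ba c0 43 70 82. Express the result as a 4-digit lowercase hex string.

Key hex bytes 94 66 is 2 bytes ≤ B = 4; zero-pad to 4 bytes: K' = 94 66 00 00.
K' ⊕ ipad = a2 50 36 36.  K' ⊕ opad = c8 3a 5c 5c.
Inner input = (K'⊕ipad) ∥ m = a2 50 36 36 ∥ ba c0 43 70 82.
Inner hash: even-index sum = 599 mod 256 = 87; odd-index sum = 438 mod 256 = 182 → 57 b6.
Outer input = (K'⊕opad) ∥ inner = c8 3a 5c 5c ∥ 57 b6.
Outer hash (tag): even-index sum = 379 mod 256 = 123; odd-index sum = 332 mod 256 = 76 → 7b 4c.

7b4c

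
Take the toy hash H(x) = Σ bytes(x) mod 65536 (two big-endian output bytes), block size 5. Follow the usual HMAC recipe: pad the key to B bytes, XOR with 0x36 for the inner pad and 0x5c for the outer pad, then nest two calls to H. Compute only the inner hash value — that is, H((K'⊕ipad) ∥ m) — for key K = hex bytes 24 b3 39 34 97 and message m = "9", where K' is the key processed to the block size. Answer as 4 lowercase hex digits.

Key hex bytes 24 b3 39 34 97 is exactly B = 5 bytes: K' = 24 b3 39 34 97.
K' ⊕ ipad = 12 85 0f 02 a1.
Inner input = 12 85 0f 02 a1 ∥ 39.
Inner hash: sum = 18+133+15+2+161+57 = 386 → 01 82.

0182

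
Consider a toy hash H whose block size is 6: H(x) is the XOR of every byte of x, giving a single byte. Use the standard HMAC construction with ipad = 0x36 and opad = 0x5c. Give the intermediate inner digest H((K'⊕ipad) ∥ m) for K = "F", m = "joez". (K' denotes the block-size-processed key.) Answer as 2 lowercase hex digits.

Key "F" = 46 is 1 byte ≤ B = 6; zero-pad to 6 bytes: K' = 46 00 00 00 00 00.
K' ⊕ ipad = 70 36 36 36 36 36.
Inner input = 70 36 36 36 36 36 ∥ 6a 6f 65 7a.
Inner hash: XOR 70⊕36⊕36⊕36⊕36⊕36⊕6a⊕6f⊕65⊕7a = 5c.

5c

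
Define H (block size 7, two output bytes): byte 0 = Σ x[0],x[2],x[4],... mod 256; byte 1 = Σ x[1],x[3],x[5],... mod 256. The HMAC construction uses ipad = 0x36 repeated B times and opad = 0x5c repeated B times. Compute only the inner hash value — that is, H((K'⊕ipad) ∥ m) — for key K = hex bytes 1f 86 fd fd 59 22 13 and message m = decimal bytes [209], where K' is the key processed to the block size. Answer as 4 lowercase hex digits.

8860

Key hex bytes 1f 86 fd fd 59 22 13 is exactly B = 7 bytes: K' = 1f 86 fd fd 59 22 13.
K' ⊕ ipad = 29 b0 cb cb 6f 14 25.
Inner input = 29 b0 cb cb 6f 14 25 ∥ d1.
Inner hash: even-index sum = 392 mod 256 = 136; odd-index sum = 608 mod 256 = 96 → 88 60.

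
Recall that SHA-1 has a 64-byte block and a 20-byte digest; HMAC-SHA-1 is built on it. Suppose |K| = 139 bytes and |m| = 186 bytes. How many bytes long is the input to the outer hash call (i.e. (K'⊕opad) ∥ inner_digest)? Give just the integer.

Key is 139 > 64 bytes, so it is hashed to 20 bytes then zero-padded to 64: |K'| = 64.
Outer input = (K'⊕opad) ∥ H(inner) → 64 + 20 = 84 bytes.

84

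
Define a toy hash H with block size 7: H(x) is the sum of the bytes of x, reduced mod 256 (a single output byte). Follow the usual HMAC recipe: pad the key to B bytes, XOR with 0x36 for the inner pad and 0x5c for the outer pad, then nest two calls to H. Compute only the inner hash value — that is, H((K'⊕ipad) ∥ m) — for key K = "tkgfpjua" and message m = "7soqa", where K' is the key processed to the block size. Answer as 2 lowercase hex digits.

Key "tkgfpjua" = 74 6b 67 66 70 6a 75 61 is 8 bytes > B = 7, so hash it first: H(key) = 5c, then zero-pad to 7 bytes: K' = 5c 00 00 00 00 00 00.
K' ⊕ ipad = 6a 36 36 36 36 36 36.
Inner input = 6a 36 36 36 36 36 36 ∥ 37 73 6f 71 61.
Inner hash: sum = 106+54+54+54+54+54+54+55+115+111+113+97 = 921; mod 256 = 153 → 99.

99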